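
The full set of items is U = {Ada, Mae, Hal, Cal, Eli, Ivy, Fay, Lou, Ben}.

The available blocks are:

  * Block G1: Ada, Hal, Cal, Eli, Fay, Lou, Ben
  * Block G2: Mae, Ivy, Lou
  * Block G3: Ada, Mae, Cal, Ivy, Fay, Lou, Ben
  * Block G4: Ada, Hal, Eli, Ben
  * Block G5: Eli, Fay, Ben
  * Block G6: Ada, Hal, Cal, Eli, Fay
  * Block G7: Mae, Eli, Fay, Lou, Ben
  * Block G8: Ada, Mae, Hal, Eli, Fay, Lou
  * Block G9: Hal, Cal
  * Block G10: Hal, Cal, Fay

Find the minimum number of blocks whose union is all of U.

Take {G1, G3}. Their union is {Ada, Mae, Hal, Cal, Eli, Ivy, Fay, Lou, Ben}, which is all 9 items.
No single block has all 9 items (the largest, G1, has 7), so 2 is optimal.

2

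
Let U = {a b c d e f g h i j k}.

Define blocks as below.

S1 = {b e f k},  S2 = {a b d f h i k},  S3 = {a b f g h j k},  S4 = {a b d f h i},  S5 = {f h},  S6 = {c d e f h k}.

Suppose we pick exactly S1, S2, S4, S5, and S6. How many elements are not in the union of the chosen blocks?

Union of S1, S2, S4, S5, S6 = {a, b, c, d, e, f, h, i, k}.
Not covered: g, j — 2 elements.

2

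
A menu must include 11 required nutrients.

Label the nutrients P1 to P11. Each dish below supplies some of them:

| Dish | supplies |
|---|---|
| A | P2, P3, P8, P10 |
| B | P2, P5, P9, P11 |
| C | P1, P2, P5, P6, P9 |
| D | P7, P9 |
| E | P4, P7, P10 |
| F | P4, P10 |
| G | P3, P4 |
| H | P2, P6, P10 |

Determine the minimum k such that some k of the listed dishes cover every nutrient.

Take {A, B, C, E}. Their union is {P1, P2, P3, P4, P5, P6, P7, P8, P9, P10, P11}, which is all 11 nutrients.
Only B contains P11, so B is forced; the remaining 7 nutrients need at least 3 more dishes (each remaining dish adds at most 3) — so at least 4 dishes are needed, and 4 is optimal.

4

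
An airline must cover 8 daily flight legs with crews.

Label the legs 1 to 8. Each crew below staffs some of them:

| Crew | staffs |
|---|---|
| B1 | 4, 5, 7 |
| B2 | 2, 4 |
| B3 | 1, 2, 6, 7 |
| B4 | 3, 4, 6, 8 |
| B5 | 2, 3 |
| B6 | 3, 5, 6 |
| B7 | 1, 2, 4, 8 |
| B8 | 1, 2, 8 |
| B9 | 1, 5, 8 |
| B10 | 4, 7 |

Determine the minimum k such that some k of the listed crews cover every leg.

3

Take {B1, B4, B8}. Their union is {1, 2, 3, 4, 5, 6, 7, 8}, which is all 8 legs.
No 2 of the 10 crews cover everything (all 45 combinations miss at least one leg), so 3 is optimal.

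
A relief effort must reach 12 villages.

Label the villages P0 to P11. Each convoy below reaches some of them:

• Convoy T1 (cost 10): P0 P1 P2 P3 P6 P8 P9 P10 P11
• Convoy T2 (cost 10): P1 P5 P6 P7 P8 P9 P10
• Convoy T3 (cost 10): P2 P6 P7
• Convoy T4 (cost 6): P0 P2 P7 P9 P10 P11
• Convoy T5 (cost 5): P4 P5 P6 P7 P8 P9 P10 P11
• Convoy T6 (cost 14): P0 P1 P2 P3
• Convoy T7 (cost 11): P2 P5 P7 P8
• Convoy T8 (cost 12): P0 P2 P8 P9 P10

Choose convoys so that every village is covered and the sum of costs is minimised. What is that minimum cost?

T1, T5 together cover every village (T1 ∪ T5 = {P0, P1, P2, P3, P4, P5, P6, P7, P8, P9, P10, P11}); total cost 10 + 5 = 15.
No covering selection has total cost below 15.

15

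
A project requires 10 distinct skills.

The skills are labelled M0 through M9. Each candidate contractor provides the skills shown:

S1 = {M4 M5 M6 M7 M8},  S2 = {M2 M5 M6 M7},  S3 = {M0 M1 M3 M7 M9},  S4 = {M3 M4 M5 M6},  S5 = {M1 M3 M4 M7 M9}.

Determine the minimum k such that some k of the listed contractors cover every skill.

3

Take {S1, S2, S3}. Their union is {M0, M1, M2, M3, M4, M5, M6, M7, M8, M9}, which is all 10 skills.
Only S3 contains M0, so S3 is forced; the remaining 5 skills need at least 2 more contractors (each remaining contractor adds at most 4) — so at least 3 contractors are needed, and 3 is optimal.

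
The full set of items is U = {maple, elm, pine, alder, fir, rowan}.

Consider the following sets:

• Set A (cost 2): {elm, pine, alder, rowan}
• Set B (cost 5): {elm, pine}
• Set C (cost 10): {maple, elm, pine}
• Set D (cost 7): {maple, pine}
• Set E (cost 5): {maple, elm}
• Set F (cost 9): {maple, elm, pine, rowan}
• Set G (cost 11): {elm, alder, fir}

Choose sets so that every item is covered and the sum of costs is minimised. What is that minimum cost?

18

A, E, G together cover every item (A ∪ E ∪ G = {maple, elm, pine, alder, fir, rowan}); total cost 2 + 5 + 11 = 18.
No covering selection has total cost below 18.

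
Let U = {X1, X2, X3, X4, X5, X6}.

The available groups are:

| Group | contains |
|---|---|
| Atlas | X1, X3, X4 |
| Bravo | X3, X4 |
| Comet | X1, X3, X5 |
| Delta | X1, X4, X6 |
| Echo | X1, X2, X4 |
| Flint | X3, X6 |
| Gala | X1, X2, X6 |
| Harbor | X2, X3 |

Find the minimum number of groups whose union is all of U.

Take {Comet, Delta, Echo}. Their union is {X1, X2, X3, X4, X5, X6}, which is all 6 points.
Only Comet contains X5, so Comet is forced; the remaining 3 points need at least 2 more groups (each remaining group adds at most 2) — so at least 3 groups are needed, and 3 is optimal.

3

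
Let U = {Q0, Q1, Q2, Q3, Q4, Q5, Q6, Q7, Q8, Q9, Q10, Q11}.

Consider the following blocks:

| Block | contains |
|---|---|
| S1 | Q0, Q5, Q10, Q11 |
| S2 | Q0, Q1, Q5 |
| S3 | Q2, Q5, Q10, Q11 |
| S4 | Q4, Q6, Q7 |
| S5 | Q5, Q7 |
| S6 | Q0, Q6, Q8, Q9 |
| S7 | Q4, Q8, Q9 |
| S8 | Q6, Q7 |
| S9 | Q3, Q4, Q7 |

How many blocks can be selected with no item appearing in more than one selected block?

3

S1, S7, S8 are pairwise disjoint (S1={Q0,Q5,Q10,Q11}; S7={Q4,Q8,Q9}; S8={Q6,Q7}).
Every remaining block overlaps one of these, and no 4 of the listed blocks are pairwise disjoint, so 3 is the maximum.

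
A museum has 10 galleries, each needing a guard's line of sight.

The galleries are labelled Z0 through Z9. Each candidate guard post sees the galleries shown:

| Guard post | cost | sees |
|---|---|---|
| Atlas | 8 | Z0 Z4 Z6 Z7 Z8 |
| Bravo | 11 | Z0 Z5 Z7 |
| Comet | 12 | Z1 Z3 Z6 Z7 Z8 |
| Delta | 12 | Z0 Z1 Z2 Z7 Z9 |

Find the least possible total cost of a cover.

43

Atlas, Bravo, Comet, Delta together cover every gallery (Atlas ∪ Bravo ∪ Comet ∪ Delta = {Z0, Z1, Z2, Z3, Z4, Z5, Z6, Z7, Z8, Z9}); total cost 8 + 11 + 12 + 12 = 43.
No covering selection has total cost below 43.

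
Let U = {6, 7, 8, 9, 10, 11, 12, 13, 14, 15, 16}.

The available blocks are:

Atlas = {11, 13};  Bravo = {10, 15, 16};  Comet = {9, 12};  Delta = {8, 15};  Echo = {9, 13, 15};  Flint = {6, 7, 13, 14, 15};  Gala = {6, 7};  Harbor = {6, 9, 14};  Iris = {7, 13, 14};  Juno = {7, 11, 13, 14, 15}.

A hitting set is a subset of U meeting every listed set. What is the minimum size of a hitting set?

4

H = {7, 9, 11, 15} meets every block (each contains at least one member of H), and |H| = 4.
The blocks Atlas, Comet, Delta, Gala are pairwise disjoint, so any hitting set needs a separate item for each — at least 4. Hence 4 is optimal.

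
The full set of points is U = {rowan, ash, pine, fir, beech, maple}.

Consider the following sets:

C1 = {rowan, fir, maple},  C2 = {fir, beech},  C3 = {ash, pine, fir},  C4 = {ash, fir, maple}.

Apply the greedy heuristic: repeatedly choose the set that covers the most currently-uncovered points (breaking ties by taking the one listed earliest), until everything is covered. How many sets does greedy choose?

3

Greedy: pick C1 (covers 3 new) → pick C3 (covers 2 new) → pick C2 (covers 1 new). Total picks: 3.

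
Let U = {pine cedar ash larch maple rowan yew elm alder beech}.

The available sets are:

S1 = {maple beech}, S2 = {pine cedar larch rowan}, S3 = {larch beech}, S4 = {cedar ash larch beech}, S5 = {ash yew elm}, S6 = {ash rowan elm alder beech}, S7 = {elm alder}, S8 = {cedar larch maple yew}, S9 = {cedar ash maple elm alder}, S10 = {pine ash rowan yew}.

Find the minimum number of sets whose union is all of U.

3

S2 and S6 and S8 together: S2 ∪ S6 ∪ S8 = {pine, cedar, ash, larch, maple, rowan, yew, elm, alder, beech} — every point is covered.
No 2 of the 10 sets cover everything (all 45 combinations miss at least one point), so 3 is optimal.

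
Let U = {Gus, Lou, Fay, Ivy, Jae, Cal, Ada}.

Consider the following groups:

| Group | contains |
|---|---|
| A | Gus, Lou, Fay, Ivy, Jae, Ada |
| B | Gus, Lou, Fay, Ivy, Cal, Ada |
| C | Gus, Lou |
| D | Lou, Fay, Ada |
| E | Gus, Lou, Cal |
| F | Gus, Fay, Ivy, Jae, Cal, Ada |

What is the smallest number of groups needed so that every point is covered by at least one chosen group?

A and F together: A ∪ F = {Gus, Lou, Fay, Ivy, Jae, Cal, Ada} — every point is covered.
No single group has all 7 points (the largest, A, has 6), so 2 is optimal.

2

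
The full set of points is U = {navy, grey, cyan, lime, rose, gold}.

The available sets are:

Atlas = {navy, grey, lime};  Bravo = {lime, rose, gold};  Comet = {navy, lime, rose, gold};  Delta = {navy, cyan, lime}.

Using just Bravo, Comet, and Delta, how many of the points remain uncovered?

1

Union of Bravo, Comet, Delta = {navy, cyan, lime, rose, gold}.
Not covered: grey — 1 point.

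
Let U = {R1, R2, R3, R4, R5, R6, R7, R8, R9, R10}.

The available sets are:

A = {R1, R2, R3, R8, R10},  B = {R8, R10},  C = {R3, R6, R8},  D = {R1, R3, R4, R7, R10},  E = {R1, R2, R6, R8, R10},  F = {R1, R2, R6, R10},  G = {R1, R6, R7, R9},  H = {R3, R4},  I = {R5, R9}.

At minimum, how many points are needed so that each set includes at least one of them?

3

Take T = {R3, R9, R10}. Each listed set contains at least one of these, so T is a hitting set of size 3.
The sets E, H, I are pairwise disjoint, so any hitting set needs a separate point for each — at least 3. Hence 3 is optimal.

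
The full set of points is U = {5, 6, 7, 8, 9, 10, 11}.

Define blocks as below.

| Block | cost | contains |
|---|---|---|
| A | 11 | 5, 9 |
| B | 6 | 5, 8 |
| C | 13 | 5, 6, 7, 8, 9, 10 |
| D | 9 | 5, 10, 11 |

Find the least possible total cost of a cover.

22

C, D together cover every point (C ∪ D = {5, 6, 7, 8, 9, 10, 11}); total cost 13 + 9 = 22.
No covering selection has total cost below 22.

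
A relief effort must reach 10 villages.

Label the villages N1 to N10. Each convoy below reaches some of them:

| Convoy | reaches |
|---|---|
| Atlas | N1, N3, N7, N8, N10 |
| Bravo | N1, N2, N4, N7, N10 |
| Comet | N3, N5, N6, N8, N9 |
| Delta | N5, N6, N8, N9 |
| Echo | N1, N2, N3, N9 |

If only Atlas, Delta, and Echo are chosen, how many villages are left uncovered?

1

Union of Atlas, Delta, Echo = {N1, N2, N3, N5, N6, N7, N8, N9, N10}.
Not covered: N4 — 1 village.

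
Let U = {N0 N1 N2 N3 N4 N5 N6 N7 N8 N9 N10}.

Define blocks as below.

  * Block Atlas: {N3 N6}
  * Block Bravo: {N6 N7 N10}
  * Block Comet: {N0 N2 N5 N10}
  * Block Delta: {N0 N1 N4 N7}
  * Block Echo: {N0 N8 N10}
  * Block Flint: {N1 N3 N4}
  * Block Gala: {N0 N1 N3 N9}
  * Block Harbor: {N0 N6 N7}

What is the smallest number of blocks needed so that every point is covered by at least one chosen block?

5

Atlas, Comet, Delta, Echo, and Gala cover everything between them: the union {N0, N1, N2, N3, N4, N5, N6, N7, N8, N9, N10} is all of U.
No 4 of the 8 blocks cover everything (all 70 combinations miss at least one point), so 5 is optimal.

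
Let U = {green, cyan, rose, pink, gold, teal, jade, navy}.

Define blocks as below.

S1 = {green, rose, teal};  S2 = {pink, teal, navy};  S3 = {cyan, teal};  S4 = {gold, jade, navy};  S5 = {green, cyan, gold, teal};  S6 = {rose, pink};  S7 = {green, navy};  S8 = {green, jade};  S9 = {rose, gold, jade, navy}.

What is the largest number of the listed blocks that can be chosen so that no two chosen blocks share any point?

S3, S6, S8 are pairwise disjoint (S3={cyan,teal}; S6={rose,pink}; S8={green,jade}).
Every remaining block overlaps one of these, and no 4 of the listed blocks are pairwise disjoint, so 3 is the maximum.

3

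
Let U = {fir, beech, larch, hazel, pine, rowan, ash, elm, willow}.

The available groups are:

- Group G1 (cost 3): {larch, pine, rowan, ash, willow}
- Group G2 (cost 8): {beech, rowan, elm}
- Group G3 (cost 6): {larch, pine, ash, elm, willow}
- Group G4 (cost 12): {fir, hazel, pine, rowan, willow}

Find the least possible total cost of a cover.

G1, G2, G4 together cover every element (G1 ∪ G2 ∪ G4 = {fir, beech, larch, hazel, pine, rowan, ash, elm, willow}); total cost 3 + 8 + 12 = 23.
No covering selection has total cost below 23.

23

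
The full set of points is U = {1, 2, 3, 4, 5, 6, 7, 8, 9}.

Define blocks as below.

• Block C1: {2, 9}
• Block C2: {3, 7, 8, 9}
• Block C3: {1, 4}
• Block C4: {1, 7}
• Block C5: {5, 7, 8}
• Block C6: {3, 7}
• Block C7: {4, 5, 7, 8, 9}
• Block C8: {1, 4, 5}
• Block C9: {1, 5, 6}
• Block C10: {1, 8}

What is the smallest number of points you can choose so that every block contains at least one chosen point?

The 3 points {1, 2, 7} hit every block.
The blocks C1, C6, C9 are pairwise disjoint, so any hitting set needs a separate point for each — at least 3. Hence 3 is optimal.

3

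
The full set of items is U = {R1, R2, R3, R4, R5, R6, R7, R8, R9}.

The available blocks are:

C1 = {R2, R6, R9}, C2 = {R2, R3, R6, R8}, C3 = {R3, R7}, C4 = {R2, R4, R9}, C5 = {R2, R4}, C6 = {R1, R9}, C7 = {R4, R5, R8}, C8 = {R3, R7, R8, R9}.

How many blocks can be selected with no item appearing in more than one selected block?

3

C3, C5, C6 are pairwise disjoint (C3={R3,R7}; C5={R2,R4}; C6={R1,R9}).
Every remaining block overlaps one of these, and no 4 of the listed blocks are pairwise disjoint, so 3 is the maximum.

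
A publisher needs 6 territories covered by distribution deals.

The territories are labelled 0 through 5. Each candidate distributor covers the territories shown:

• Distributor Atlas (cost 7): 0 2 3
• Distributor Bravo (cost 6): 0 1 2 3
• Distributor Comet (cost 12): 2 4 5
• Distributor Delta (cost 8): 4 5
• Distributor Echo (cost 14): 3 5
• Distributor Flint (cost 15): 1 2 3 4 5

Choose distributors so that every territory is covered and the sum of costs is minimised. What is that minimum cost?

14

Bravo, Delta together cover every territory (Bravo ∪ Delta = {0, 1, 2, 3, 4, 5}); total cost 6 + 8 = 14.
No covering selection has total cost below 14.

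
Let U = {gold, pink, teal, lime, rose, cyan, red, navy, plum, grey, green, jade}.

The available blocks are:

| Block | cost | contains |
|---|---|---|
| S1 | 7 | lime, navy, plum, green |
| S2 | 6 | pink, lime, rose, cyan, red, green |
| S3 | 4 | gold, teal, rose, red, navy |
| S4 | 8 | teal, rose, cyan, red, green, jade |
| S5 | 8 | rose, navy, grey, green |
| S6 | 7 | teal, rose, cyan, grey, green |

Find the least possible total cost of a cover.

S1, S2, S3, S4, S6 together cover every point (S1 ∪ S2 ∪ S3 ∪ S4 ∪ S6 = {gold, pink, teal, lime, rose, cyan, red, navy, plum, grey, green, jade}); total cost 7 + 6 + 4 + 8 + 7 = 32.
No covering selection has total cost below 32.

32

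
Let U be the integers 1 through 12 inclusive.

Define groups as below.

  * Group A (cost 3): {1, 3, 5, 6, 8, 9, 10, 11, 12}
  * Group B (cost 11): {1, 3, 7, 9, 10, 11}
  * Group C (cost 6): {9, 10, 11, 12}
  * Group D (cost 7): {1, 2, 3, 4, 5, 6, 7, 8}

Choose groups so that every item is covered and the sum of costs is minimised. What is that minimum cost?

10

A, D together cover every item (A ∪ D = {1, 2, 3, 4, 5, 6, 7, 8, 9, 10, 11, 12}); total cost 3 + 7 = 10.
No covering selection has total cost below 10.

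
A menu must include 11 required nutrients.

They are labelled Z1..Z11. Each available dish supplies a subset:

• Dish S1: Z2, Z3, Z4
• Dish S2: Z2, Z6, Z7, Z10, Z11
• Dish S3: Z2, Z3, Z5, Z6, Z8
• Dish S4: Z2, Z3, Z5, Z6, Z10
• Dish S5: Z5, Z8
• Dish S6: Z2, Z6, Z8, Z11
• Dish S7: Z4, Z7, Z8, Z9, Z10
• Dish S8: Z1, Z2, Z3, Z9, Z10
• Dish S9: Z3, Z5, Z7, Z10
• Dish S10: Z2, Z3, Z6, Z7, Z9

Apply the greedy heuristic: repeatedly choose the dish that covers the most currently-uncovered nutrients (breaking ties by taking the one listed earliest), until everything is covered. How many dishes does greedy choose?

4

Greedy: pick S2 (covers 5 new) → pick S3 (covers 3 new) → pick S7 (covers 2 new) → pick S8 (covers 1 new). Total picks: 4.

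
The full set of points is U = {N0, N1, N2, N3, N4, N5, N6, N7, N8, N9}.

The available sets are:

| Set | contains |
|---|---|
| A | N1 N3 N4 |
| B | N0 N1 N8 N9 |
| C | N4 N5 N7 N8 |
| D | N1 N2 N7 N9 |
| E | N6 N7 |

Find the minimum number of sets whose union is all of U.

5

A, B, C, D, and E cover everything between them: the union {N0, N1, N2, N3, N4, N5, N6, N7, N8, N9} is all of U.
No 4 of the 5 sets cover everything (all 5 combinations miss at least one point), so 5 is optimal.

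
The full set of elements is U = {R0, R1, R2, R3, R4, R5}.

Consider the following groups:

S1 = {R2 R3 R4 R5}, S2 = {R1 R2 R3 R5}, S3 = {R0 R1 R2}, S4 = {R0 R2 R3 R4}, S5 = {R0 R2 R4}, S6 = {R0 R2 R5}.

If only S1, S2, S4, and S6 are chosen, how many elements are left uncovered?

Union of S1, S2, S4, S6 = {R0, R1, R2, R3, R4, R5} — that's every element, so 0 are uncovered.

0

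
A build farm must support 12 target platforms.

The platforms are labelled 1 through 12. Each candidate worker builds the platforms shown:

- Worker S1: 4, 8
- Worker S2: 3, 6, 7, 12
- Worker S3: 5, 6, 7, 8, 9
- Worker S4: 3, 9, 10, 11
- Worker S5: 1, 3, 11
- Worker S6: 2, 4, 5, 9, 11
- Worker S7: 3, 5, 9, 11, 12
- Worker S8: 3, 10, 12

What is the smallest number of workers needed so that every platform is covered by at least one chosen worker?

S3 and S5 and S6 and S8 together: S3 ∪ S5 ∪ S6 ∪ S8 = {1, 2, 3, 4, 5, 6, 7, 8, 9, 10, 11, 12} — every platform is covered.
No 3 of the 8 workers cover everything (all 56 combinations miss at least one platform), so 4 is optimal.

4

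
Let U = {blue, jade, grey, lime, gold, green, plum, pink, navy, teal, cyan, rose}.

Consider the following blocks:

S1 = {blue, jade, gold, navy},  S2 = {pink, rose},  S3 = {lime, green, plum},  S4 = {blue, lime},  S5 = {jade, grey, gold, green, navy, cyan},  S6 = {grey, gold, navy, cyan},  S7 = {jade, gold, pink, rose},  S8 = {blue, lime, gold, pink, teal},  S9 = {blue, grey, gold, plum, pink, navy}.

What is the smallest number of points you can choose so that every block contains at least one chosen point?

3

The 3 points {lime, gold, rose} hit every block.
The blocks S2, S4, S6 are pairwise disjoint, so any hitting set needs a separate point for each — at least 3. Hence 3 is optimal.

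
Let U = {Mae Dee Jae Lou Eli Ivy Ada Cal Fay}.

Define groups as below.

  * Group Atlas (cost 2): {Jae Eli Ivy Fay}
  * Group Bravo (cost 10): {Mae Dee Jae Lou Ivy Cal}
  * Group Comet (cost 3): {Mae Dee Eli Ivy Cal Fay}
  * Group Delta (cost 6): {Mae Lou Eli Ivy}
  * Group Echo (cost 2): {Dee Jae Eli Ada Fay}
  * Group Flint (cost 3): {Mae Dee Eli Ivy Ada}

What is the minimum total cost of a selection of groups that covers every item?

11

Comet, Delta, Echo together cover every item (Comet ∪ Delta ∪ Echo = {Mae, Dee, Jae, Lou, Eli, Ivy, Ada, Cal, Fay}); total cost 3 + 6 + 2 = 11.
No covering selection has total cost below 11.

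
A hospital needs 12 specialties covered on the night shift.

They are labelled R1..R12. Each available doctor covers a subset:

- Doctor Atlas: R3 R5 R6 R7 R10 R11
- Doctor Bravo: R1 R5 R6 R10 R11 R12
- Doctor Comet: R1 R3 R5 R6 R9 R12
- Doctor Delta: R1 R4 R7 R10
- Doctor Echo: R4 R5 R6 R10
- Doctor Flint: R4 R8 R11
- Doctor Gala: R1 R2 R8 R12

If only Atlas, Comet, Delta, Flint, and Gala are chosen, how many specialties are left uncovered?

Union of Atlas, Comet, Delta, Flint, Gala = {R1, R2, R3, R4, R5, R6, R7, R8, R9, R10, R11, R12} — that's every specialty, so 0 are uncovered.

0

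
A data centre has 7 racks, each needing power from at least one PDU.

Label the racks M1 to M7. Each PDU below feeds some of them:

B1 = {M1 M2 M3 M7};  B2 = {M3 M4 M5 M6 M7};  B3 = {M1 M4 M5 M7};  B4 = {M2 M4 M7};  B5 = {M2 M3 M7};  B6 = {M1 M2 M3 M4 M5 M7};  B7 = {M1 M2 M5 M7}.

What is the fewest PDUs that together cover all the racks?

Take {B2, B7}. Their union is {M1, M2, M3, M4, M5, M6, M7}, which is all 7 racks.
No single PDU has all 7 racks (the largest, B6, has 6), so 2 is optimal.

2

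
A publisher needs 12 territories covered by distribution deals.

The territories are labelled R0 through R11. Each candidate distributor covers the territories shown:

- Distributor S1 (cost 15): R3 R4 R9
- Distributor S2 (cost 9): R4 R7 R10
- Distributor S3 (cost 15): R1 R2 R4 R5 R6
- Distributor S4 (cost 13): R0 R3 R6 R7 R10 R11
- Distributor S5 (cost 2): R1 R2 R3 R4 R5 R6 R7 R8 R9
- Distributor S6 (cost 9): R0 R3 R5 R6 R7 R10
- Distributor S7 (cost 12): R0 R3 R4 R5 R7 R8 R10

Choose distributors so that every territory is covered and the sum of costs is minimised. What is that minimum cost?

15

S4, S5 together cover every territory (S4 ∪ S5 = {R0, R1, R2, R3, R4, R5, R6, R7, R8, R9, R10, R11}); total cost 13 + 2 = 15.
No covering selection has total cost below 15.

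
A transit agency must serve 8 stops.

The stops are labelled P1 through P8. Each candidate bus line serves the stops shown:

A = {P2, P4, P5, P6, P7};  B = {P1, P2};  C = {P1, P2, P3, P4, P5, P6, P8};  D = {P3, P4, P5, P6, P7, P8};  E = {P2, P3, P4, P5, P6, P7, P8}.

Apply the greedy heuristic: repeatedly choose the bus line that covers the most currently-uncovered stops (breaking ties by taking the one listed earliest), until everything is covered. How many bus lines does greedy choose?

Greedy: pick C (covers 7 new) → pick A (covers 1 new). Total picks: 2.

2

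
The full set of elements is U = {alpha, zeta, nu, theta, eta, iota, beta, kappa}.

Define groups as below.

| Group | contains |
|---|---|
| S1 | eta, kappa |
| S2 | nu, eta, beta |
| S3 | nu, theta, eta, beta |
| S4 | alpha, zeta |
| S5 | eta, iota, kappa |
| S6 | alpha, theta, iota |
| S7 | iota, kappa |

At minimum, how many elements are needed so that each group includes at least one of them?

The 3 elements {zeta, eta, iota} hit every group.
The groups S3, S4, S7 are pairwise disjoint, so any hitting set needs a separate element for each — at least 3. Hence 3 is optimal.

3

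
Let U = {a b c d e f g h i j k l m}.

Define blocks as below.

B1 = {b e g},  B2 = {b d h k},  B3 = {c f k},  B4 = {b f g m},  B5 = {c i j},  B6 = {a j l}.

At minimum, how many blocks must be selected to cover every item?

B1 and B2 and B4 and B5 and B6 together: B1 ∪ B2 ∪ B4 ∪ B5 ∪ B6 = {a, b, c, d, e, f, g, h, i, j, k, l, m} — every item is covered.
Only B1 contains e, so B1 is forced; the remaining 10 items need at least 4 more blocks (each remaining block adds at most 3) — so at least 5 blocks are needed, and 5 is optimal.

5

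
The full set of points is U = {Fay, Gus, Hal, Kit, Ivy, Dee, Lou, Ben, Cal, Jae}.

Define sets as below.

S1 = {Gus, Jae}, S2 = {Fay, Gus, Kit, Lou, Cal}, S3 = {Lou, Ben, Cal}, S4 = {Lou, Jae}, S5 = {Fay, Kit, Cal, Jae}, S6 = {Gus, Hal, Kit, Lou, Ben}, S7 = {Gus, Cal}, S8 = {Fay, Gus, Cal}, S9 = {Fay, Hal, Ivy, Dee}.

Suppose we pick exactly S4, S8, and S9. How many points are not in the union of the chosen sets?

2

Union of S4, S8, S9 = {Fay, Gus, Hal, Ivy, Dee, Lou, Cal, Jae}.
Not covered: Kit, Ben — 2 points.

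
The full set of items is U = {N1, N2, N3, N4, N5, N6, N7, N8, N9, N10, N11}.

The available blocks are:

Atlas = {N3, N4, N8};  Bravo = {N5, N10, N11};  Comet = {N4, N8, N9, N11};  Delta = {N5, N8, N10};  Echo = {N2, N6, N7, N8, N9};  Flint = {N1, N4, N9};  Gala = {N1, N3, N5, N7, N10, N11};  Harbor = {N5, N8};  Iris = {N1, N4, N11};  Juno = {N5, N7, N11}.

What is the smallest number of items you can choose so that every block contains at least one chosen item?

The 3 items {N4, N5, N8} hit every block.
No choice of 2 items meets every block, so 3 is the minimum.

3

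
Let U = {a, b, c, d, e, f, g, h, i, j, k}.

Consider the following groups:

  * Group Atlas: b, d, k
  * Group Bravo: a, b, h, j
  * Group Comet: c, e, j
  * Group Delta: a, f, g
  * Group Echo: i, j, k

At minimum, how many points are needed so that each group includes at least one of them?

The 3 points {d, f, j} hit every group.
The groups Atlas, Comet, Delta are pairwise disjoint, so any hitting set needs a separate point for each — at least 3. Hence 3 is optimal.

3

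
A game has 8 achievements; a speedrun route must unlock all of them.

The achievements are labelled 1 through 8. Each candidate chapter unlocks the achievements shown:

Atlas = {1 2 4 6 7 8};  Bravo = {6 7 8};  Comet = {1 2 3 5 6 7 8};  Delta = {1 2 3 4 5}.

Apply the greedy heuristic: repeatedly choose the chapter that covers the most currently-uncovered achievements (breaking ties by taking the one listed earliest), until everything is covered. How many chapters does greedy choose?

Greedy: pick Comet (covers 7 new) → pick Atlas (covers 1 new). Total picks: 2.

2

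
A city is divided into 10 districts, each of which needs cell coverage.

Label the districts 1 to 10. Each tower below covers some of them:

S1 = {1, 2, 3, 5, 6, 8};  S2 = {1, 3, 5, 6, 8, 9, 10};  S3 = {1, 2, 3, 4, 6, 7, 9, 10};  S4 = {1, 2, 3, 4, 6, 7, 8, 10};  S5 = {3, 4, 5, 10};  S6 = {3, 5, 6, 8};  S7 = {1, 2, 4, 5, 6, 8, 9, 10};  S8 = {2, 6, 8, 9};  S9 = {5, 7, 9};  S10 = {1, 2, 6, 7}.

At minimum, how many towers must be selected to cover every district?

Take {S4, S9}. Their union is {1, 2, 3, 4, 5, 6, 7, 8, 9, 10}, which is all 10 districts.
No single tower has all 10 districts (the largest, S3, has 8), so 2 is optimal.

2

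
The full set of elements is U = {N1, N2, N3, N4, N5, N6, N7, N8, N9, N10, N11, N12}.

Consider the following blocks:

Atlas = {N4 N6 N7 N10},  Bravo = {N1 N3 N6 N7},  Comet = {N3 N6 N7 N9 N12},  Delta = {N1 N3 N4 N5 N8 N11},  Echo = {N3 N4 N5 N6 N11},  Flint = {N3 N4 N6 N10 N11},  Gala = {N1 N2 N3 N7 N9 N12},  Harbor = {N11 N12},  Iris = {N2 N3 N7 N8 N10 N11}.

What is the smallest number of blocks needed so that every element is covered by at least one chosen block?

3

Take {Comet, Delta, Iris}. Their union is {N1, N2, N3, N4, N5, N6, N7, N8, N9, N10, N11, N12}, which is all 12 elements.
No 2 of the 9 blocks cover everything (all 36 combinations miss at least one element), so 3 is optimal.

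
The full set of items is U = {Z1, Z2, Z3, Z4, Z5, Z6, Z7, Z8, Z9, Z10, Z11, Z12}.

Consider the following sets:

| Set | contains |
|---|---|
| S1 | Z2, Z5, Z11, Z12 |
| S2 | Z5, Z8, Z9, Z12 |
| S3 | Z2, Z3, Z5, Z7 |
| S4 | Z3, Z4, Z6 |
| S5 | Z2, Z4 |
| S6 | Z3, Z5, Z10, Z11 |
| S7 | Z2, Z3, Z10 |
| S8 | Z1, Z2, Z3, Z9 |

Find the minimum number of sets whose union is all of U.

5

Take {S2, S3, S4, S6, S8}. Their union is {Z1, Z2, Z3, Z4, Z5, Z6, Z7, Z8, Z9, Z10, Z11, Z12}, which is all 12 items.
No 4 of the 8 sets cover everything (all 70 combinations miss at least one item), so 5 is optimal.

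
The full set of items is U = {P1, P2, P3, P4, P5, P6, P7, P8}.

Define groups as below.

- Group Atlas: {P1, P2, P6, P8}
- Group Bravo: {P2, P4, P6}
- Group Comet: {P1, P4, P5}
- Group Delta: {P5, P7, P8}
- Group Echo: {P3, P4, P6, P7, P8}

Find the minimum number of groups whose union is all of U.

3

Take {Atlas, Comet, Echo}. Their union is {P1, P2, P3, P4, P5, P6, P7, P8}, which is all 8 items.
Only Echo contains P3, so Echo is forced; the remaining 3 items need at least 2 more groups (each remaining group adds at most 2) — so at least 3 groups are needed, and 3 is optimal.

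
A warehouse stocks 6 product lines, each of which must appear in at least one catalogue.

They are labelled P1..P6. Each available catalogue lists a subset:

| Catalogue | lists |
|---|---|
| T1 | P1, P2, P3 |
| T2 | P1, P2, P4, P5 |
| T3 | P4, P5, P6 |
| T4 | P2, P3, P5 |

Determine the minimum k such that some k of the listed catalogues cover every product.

Take {T1, T3}. Their union is {P1, P2, P3, P4, P5, P6}, which is all 6 products.
No single catalogue has all 6 products (the largest, T2, has 4), so 2 is optimal.

2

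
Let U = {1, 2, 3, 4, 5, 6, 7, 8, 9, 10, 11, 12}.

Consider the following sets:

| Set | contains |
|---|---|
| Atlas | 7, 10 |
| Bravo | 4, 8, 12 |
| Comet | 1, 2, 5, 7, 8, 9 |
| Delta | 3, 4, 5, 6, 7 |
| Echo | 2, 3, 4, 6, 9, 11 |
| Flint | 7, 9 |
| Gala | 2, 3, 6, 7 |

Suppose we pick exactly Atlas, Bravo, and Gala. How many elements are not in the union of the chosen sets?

Union of Atlas, Bravo, Gala = {2, 3, 4, 6, 7, 8, 10, 12}.
Not covered: 1, 5, 9, 11 — 4 elements.

4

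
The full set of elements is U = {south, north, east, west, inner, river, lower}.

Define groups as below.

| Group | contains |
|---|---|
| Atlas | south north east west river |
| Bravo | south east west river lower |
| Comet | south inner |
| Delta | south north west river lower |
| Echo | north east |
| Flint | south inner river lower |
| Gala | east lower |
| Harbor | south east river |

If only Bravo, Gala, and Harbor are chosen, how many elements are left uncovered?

Union of Bravo, Gala, Harbor = {south, east, west, river, lower}.
Not covered: north, inner — 2 elements.

2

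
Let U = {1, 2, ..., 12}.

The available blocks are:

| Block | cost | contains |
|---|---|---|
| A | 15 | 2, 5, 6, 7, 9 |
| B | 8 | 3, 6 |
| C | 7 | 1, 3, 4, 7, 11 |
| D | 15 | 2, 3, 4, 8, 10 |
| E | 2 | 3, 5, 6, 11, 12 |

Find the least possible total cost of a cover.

A, C, D, E together cover every point (A ∪ C ∪ D ∪ E = {1, 2, 3, 4, 5, 6, 7, 8, 9, 10, 11, 12}); total cost 15 + 7 + 15 + 2 = 39.
No covering selection has total cost below 39.

39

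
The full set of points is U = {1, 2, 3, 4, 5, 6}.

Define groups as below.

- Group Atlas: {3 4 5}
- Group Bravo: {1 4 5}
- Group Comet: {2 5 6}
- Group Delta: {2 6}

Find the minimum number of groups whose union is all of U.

3

Take {Atlas, Bravo, Delta}. Their union is {1, 2, 3, 4, 5, 6}, which is all 6 points.
Only Bravo contains 1, so Bravo is forced; the remaining 3 points need at least 2 more groups (each remaining group adds at most 2) — so at least 3 groups are needed, and 3 is optimal.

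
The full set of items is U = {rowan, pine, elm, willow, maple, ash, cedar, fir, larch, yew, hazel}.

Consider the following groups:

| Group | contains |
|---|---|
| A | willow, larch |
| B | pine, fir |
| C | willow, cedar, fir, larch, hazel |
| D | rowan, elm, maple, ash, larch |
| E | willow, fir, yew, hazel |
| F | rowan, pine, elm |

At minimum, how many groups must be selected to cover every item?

C and D and E and F together: C ∪ D ∪ E ∪ F = {rowan, pine, elm, willow, maple, ash, cedar, fir, larch, yew, hazel} — every item is covered.
No 3 of the 6 groups cover everything (all 20 combinations miss at least one item), so 4 is optimal.

4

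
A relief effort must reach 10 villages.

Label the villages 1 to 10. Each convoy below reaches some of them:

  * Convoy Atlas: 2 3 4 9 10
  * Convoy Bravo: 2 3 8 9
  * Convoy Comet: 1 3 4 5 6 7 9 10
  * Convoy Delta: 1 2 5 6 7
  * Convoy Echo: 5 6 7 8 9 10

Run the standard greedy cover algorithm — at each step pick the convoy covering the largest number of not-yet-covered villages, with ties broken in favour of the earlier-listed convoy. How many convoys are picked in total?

Greedy: pick Comet (covers 8 new) → pick Bravo (covers 2 new). Total picks: 2.

2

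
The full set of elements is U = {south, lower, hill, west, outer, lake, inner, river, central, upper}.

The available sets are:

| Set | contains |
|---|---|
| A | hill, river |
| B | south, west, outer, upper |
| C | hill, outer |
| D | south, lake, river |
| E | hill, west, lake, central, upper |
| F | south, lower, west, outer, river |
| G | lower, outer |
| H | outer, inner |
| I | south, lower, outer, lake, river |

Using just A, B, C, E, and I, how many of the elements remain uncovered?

1

Union of A, B, C, E, I = {south, lower, hill, west, outer, lake, river, central, upper}.
Not covered: inner — 1 element.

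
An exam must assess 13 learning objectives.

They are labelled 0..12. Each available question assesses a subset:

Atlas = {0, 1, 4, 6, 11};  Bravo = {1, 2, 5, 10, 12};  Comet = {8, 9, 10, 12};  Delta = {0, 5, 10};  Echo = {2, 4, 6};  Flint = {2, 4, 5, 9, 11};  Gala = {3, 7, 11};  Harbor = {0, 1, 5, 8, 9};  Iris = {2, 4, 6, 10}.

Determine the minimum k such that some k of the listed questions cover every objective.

4

Atlas and Bravo and Comet and Gala together: Atlas ∪ Bravo ∪ Comet ∪ Gala = {0, 1, 2, 3, 4, 5, 6, 7, 8, 9, 10, 11, 12} — every objective is covered.
No 3 of the 9 questions cover everything (all 84 combinations miss at least one objective), so 4 is optimal.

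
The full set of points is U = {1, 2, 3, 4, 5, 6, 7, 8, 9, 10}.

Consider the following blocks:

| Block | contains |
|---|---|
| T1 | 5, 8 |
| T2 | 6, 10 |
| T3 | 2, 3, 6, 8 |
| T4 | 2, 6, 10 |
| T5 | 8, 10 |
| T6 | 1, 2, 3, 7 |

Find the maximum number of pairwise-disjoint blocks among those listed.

3

T1, T2, T6 are pairwise disjoint (T1={5,8}; T2={6,10}; T6={1,2,3,7}).
Every remaining block overlaps one of these, and no 4 of the listed blocks are pairwise disjoint, so 3 is the maximum.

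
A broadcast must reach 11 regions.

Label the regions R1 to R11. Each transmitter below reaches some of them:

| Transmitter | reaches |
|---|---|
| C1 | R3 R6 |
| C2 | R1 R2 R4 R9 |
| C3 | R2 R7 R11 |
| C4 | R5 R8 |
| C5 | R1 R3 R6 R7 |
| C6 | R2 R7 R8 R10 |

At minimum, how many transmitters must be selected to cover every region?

C2 and C3 and C4 and C5 and C6 together: C2 ∪ C3 ∪ C4 ∪ C5 ∪ C6 = {R1, R2, R3, R4, R5, R6, R7, R8, R9, R10, R11} — every region is covered.
No 4 of the 6 transmitters cover everything (all 15 combinations miss at least one region), so 5 is optimal.

5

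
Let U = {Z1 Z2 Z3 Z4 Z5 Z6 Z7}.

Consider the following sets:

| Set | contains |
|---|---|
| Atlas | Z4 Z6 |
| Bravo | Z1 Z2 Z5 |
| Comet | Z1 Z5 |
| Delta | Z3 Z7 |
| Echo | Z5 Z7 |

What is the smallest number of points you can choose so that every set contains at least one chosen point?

The 3 points {Z4, Z5, Z7} hit every set.
The sets Atlas, Bravo, Delta are pairwise disjoint, so any hitting set needs a separate point for each — at least 3. Hence 3 is optimal.

3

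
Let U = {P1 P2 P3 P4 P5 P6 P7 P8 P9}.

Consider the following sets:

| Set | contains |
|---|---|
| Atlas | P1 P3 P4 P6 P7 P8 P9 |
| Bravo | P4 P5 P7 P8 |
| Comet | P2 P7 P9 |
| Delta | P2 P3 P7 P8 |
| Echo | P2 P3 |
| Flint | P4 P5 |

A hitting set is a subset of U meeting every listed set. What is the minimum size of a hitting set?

2

H = {P2, P4} meets every set (each contains at least one member of H), and |H| = 2.
The sets Comet, Flint are pairwise disjoint, so any hitting set needs a separate item for each — at least 2. Hence 2 is optimal.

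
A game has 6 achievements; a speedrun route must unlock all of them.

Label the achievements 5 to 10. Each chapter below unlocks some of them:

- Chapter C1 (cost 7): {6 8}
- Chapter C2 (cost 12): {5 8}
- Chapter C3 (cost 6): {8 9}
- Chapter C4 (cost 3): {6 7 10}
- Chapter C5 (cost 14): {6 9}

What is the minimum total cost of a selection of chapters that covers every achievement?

C2, C3, C4 together cover every achievement (C2 ∪ C3 ∪ C4 = {5, 6, 7, 8, 9, 10}); total cost 12 + 6 + 3 = 21.
No covering selection has total cost below 21.

21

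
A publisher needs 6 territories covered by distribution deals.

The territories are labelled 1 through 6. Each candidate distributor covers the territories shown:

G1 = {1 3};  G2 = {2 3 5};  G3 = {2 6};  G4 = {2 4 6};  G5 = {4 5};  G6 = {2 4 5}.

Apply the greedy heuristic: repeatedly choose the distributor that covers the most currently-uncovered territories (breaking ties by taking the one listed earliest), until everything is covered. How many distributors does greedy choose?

3

Greedy: pick G2 (covers 3 new) → pick G4 (covers 2 new) → pick G1 (covers 1 new). Total picks: 3.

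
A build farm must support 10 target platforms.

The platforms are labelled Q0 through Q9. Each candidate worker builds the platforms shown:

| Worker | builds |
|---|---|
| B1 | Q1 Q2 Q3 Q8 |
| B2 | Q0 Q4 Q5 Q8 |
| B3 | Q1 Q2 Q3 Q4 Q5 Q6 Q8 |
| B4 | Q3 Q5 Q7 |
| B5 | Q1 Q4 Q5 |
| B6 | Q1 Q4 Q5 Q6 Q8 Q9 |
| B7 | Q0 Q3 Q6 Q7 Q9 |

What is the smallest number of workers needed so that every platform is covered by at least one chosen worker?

2

B3 and B7 together: B3 ∪ B7 = {Q0, Q1, Q2, Q3, Q4, Q5, Q6, Q7, Q8, Q9} — every platform is covered.
No single worker has all 10 platforms (the largest, B3, has 7), so 2 is optimal.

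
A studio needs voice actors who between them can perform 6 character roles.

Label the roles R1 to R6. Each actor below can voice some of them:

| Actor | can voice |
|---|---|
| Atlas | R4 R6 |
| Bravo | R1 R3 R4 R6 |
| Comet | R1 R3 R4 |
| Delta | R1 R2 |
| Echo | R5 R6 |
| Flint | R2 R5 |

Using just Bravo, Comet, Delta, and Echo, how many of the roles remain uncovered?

0

Union of Bravo, Comet, Delta, Echo = {R1, R2, R3, R4, R5, R6} — that's every role, so 0 are uncovered.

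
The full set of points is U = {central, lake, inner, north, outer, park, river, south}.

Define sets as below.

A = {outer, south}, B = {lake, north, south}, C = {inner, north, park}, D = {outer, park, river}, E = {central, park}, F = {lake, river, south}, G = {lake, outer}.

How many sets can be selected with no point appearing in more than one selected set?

2

A, C are pairwise disjoint (A={outer,south}; C={inner,north,park}).
Every remaining set overlaps one of these, and no 3 of the listed sets are pairwise disjoint, so 2 is the maximum.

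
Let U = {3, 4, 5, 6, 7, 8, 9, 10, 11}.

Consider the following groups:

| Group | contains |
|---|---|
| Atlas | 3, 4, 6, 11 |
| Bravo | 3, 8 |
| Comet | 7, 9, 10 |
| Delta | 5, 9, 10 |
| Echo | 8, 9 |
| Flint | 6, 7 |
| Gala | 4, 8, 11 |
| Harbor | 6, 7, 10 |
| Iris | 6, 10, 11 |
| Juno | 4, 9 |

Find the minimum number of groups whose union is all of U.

Take {Atlas, Delta, Echo, Harbor}. Their union is {3, 4, 5, 6, 7, 8, 9, 10, 11}, which is all 9 items.
No 3 of the 10 groups cover everything (all 120 combinations miss at least one item), so 4 is optimal.

4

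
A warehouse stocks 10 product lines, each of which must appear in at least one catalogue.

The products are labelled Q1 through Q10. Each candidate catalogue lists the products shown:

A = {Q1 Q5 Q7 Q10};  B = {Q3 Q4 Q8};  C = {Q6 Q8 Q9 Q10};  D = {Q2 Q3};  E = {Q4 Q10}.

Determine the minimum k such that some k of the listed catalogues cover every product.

A and C and D and E together: A ∪ C ∪ D ∪ E = {Q1, Q2, Q3, Q4, Q5, Q6, Q7, Q8, Q9, Q10} — every product is covered.
No 3 of the 5 catalogues cover everything (all 10 combinations miss at least one product), so 4 is optimal.

4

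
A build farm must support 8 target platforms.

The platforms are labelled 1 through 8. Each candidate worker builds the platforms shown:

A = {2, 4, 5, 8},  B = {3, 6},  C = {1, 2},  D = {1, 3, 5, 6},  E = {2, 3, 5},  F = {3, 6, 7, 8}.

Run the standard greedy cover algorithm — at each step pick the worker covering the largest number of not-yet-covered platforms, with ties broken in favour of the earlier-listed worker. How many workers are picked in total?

Greedy: pick A (covers 4 new) → pick D (covers 3 new) → pick F (covers 1 new). Total picks: 3.

3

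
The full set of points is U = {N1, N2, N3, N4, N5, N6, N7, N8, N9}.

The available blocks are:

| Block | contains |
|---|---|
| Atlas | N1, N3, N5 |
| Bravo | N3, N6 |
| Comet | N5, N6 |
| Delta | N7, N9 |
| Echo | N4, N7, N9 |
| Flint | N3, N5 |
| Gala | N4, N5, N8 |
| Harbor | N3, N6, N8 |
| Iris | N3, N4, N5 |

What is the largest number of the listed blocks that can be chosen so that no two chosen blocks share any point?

Bravo, Delta, Gala are pairwise disjoint (Bravo={N3,N6}; Delta={N7,N9}; Gala={N4,N5,N8}).
Every remaining block overlaps one of these, and no 4 of the listed blocks are pairwise disjoint, so 3 is the maximum.

3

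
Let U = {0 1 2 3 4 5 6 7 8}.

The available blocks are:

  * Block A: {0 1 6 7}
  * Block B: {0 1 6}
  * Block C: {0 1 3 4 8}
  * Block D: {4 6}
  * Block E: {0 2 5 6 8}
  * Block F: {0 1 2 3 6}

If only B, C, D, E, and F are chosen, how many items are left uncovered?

1

Union of B, C, D, E, F = {0, 1, 2, 3, 4, 5, 6, 8}.
Not covered: 7 — 1 item.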